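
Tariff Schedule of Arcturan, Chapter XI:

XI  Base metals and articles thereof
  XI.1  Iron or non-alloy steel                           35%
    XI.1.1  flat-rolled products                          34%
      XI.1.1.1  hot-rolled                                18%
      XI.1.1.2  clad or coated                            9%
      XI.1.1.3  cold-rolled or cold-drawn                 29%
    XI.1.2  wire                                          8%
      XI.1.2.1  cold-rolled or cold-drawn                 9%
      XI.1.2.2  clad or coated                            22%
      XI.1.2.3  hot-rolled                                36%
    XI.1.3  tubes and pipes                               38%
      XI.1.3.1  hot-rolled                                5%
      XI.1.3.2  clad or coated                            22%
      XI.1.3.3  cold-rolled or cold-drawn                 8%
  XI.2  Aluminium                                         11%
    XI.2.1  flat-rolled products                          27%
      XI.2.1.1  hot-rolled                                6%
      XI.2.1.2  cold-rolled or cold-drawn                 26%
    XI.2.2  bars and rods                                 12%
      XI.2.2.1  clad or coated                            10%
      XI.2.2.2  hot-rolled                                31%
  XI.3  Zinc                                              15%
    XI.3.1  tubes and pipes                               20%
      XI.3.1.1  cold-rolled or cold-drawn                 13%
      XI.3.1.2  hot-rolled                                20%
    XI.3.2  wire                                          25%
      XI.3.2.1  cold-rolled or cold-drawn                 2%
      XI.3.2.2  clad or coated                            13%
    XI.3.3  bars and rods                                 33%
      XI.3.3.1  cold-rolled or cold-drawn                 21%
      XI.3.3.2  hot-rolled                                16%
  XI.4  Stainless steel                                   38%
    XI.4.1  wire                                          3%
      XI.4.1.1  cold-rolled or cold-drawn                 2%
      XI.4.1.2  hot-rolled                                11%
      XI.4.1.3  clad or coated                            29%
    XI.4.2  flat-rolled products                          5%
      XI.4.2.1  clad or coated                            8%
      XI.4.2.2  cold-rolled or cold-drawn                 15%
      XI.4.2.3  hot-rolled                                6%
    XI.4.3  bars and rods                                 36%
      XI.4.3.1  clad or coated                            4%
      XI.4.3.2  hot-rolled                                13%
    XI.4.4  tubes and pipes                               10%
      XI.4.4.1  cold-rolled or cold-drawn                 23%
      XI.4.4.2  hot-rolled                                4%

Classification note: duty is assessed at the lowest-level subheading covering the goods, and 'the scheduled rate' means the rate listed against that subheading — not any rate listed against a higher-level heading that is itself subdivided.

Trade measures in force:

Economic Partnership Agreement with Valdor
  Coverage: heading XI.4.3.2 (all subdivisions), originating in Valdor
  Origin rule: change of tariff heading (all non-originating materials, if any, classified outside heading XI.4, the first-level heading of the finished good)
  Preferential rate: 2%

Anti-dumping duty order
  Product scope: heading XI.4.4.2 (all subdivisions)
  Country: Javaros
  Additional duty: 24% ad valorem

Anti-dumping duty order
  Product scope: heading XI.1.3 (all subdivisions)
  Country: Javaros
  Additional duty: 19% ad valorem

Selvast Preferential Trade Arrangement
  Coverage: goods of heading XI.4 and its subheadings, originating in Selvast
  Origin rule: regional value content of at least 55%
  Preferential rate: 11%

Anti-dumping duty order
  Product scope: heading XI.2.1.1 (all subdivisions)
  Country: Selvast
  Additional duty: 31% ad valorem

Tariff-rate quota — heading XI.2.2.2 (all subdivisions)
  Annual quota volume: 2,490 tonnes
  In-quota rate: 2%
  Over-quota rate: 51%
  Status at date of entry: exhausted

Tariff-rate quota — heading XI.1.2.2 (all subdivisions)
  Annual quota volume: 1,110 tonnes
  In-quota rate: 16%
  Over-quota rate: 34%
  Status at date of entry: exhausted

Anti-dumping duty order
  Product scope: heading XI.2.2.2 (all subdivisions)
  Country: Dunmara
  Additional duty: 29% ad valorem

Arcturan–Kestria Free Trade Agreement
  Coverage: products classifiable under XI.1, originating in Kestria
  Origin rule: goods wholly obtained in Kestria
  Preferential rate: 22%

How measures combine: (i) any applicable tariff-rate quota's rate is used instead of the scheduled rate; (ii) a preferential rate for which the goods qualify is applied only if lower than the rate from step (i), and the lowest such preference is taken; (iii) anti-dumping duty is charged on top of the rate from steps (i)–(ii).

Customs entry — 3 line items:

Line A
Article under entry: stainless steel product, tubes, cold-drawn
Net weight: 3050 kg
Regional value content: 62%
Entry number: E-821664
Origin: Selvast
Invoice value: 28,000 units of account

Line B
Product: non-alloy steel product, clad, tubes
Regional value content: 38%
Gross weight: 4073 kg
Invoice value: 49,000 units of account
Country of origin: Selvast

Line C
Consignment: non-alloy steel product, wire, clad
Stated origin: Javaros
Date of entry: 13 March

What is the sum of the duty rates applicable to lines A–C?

67%

Line A: stainless steel → XI.4; tubes → XI.4.4; cold-drawn → XI.4.4.1. Scheduled 23%. Selvast agreement on XI.4: RVC ≥ 55% → 11% available; preferential 11%. → 11%.
Line B: non-alloy steel → XI.1; tubes → XI.1.3; clad → XI.1.3.2. Scheduled 22%. Selvast agreement on XI.4: XI.1.3.2 not covered. → 22%.
Line C: non-alloy steel → XI.1; wire → XI.1.2; clad → XI.1.2.2. Scheduled 22%. quota on XI.1.2.2 exhausted → over-quota 34%. → 34%.
Sum: 11% + 22% + 34% = 67%.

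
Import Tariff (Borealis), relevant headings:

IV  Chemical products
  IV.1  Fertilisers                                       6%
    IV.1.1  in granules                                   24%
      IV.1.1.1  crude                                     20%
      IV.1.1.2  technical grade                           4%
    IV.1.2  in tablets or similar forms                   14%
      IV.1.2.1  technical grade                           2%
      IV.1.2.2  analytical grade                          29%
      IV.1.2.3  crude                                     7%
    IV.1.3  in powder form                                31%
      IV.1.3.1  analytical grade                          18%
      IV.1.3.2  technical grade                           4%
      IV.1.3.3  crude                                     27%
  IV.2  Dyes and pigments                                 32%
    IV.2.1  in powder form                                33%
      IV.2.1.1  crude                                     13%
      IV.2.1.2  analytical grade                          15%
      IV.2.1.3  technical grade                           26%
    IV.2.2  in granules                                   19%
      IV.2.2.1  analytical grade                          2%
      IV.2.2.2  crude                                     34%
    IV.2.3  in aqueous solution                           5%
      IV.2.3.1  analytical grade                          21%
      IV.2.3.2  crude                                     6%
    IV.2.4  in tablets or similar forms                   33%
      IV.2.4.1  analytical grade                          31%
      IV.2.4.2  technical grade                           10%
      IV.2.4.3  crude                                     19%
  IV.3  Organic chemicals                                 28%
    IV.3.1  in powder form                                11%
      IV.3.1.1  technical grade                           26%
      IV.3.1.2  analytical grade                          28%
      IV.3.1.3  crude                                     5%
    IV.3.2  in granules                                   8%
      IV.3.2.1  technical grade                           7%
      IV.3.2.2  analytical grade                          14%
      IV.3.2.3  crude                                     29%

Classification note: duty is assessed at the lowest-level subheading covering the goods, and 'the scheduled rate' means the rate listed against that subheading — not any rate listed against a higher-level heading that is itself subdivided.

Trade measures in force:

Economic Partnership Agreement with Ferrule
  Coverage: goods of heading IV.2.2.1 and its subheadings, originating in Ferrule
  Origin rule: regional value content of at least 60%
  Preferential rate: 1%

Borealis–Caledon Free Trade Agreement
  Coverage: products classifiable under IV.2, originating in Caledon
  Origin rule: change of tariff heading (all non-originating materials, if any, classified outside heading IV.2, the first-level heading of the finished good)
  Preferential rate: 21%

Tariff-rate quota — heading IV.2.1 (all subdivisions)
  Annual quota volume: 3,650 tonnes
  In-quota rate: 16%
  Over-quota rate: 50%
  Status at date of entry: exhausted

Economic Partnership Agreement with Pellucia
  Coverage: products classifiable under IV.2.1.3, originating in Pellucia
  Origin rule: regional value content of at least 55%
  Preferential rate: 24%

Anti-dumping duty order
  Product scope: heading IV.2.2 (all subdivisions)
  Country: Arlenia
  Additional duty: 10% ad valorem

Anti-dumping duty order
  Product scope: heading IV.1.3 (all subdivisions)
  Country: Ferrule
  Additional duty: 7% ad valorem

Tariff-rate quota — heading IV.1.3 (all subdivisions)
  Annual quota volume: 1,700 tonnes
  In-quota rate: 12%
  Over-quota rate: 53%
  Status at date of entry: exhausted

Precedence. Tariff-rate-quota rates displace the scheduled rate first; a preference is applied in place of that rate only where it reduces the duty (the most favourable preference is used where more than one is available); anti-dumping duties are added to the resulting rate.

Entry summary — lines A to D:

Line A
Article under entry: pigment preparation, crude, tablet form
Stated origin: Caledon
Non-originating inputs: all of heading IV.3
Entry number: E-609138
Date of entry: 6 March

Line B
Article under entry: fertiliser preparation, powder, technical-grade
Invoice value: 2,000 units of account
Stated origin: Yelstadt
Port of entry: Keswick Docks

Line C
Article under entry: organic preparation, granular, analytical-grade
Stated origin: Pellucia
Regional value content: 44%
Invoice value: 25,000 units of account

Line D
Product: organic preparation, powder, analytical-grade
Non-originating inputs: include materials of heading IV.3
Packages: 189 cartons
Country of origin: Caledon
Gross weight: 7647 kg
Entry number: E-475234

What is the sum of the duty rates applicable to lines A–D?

Line A: pigment → IV.2; tablet form → IV.2.4; crude → IV.2.4.3. Scheduled 19%. Caledon agreement on IV.2: CTH met → 21% available; preference 21% not lower than 19% → no reduction. → 19%.
Line B: fertiliser → IV.1; powder → IV.1.3; technical-grade → IV.1.3.2. Scheduled 4%. quota on IV.1.3 exhausted → over-quota 53%. → 53%.
Line C: organic → IV.3; granular → IV.3.2; analytical-grade → IV.3.2.2. Scheduled 14%. Pellucia agreement on IV.2.1.3: IV.3.2.2 not covered. → 14%.
Line D: organic → IV.3; powder → IV.3.1; analytical-grade → IV.3.1.2. Scheduled 28%. Caledon agreement on IV.2: IV.3.1.2 not covered. → 28%.
Sum: 19% + 53% + 14% + 28% = 114%.

114%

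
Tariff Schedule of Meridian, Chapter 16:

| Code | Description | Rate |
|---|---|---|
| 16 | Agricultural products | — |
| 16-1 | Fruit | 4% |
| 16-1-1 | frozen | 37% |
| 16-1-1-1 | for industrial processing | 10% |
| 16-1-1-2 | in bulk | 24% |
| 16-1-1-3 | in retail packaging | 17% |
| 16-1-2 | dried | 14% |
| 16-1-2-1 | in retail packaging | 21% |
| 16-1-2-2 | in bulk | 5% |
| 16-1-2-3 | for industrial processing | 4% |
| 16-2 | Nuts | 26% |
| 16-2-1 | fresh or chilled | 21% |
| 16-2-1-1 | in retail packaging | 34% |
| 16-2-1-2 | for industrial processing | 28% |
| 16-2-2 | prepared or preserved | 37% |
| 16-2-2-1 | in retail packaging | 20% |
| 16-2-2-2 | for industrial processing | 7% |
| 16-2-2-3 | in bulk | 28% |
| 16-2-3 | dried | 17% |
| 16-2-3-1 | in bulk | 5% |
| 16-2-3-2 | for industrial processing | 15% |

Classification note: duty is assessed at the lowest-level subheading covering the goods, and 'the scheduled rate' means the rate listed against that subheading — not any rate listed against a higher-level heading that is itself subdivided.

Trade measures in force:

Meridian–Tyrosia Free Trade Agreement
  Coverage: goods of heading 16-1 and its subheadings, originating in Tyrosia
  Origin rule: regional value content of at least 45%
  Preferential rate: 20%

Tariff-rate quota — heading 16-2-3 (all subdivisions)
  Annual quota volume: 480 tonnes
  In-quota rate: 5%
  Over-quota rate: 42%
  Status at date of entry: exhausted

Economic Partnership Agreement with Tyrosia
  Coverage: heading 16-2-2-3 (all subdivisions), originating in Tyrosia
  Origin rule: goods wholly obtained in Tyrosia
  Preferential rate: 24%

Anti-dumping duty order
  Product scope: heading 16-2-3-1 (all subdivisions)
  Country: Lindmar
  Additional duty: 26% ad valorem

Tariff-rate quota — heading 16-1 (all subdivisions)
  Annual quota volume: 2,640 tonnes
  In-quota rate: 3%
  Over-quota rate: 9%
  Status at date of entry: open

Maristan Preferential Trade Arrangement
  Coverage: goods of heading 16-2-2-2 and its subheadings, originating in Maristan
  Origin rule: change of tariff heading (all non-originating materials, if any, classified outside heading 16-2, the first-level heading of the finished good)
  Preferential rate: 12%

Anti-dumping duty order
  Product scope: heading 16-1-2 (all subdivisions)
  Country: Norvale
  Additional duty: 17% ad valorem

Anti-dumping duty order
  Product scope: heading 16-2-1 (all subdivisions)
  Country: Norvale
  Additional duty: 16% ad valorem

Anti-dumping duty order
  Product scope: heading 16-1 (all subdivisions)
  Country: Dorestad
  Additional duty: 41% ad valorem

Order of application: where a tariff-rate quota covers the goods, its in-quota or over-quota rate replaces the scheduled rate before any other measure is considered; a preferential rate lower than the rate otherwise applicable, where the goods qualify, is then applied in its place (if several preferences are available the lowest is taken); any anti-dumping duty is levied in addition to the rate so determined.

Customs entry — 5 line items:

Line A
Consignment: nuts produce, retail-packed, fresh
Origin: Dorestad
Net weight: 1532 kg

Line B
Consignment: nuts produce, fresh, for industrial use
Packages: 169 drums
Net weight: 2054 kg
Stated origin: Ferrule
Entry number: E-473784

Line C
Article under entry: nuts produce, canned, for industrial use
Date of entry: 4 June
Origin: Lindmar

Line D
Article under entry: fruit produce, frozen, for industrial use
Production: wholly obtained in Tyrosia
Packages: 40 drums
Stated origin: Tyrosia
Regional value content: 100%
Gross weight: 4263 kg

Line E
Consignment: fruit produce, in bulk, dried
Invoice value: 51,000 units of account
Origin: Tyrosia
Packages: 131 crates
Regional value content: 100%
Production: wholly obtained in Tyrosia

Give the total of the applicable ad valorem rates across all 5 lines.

75%

Line A: nuts → 16-2; fresh → 16-2-1; retail-packed → 16-2-1-1. Scheduled 34%. No special measure applies. → 34%.
Line B: nuts → 16-2; fresh → 16-2-1; for industrial use → 16-2-1-2. Scheduled 28%. No special measure applies. → 28%.
Line C: nuts → 16-2; canned → 16-2-2; for industrial use → 16-2-2-2. Scheduled 7%. No special measure applies. → 7%.
Line D: fruit → 16-1; frozen → 16-1-1; for industrial use → 16-1-1-1. Scheduled 10%. quota on 16-1 open → in-quota 3%; Tyrosia agreement on 16-1: RVC ≥ 45% → 20% available; Tyrosia agreement on 16-2-2-3: 16-1-1-1 not covered; preference 20% not lower than 3% → no reduction. → 3%.
Line E: fruit → 16-1; dried → 16-1-2; in bulk → 16-1-2-2. Scheduled 5%. quota on 16-1 open → in-quota 3%; Tyrosia agreement on 16-1: RVC ≥ 45% → 20% available; Tyrosia agreement on 16-2-2-3: 16-1-2-2 not covered; preference 20% not lower than 3% → no reduction. → 3%.
Sum: 34% + 28% + 7% + 3% + 3% = 75%.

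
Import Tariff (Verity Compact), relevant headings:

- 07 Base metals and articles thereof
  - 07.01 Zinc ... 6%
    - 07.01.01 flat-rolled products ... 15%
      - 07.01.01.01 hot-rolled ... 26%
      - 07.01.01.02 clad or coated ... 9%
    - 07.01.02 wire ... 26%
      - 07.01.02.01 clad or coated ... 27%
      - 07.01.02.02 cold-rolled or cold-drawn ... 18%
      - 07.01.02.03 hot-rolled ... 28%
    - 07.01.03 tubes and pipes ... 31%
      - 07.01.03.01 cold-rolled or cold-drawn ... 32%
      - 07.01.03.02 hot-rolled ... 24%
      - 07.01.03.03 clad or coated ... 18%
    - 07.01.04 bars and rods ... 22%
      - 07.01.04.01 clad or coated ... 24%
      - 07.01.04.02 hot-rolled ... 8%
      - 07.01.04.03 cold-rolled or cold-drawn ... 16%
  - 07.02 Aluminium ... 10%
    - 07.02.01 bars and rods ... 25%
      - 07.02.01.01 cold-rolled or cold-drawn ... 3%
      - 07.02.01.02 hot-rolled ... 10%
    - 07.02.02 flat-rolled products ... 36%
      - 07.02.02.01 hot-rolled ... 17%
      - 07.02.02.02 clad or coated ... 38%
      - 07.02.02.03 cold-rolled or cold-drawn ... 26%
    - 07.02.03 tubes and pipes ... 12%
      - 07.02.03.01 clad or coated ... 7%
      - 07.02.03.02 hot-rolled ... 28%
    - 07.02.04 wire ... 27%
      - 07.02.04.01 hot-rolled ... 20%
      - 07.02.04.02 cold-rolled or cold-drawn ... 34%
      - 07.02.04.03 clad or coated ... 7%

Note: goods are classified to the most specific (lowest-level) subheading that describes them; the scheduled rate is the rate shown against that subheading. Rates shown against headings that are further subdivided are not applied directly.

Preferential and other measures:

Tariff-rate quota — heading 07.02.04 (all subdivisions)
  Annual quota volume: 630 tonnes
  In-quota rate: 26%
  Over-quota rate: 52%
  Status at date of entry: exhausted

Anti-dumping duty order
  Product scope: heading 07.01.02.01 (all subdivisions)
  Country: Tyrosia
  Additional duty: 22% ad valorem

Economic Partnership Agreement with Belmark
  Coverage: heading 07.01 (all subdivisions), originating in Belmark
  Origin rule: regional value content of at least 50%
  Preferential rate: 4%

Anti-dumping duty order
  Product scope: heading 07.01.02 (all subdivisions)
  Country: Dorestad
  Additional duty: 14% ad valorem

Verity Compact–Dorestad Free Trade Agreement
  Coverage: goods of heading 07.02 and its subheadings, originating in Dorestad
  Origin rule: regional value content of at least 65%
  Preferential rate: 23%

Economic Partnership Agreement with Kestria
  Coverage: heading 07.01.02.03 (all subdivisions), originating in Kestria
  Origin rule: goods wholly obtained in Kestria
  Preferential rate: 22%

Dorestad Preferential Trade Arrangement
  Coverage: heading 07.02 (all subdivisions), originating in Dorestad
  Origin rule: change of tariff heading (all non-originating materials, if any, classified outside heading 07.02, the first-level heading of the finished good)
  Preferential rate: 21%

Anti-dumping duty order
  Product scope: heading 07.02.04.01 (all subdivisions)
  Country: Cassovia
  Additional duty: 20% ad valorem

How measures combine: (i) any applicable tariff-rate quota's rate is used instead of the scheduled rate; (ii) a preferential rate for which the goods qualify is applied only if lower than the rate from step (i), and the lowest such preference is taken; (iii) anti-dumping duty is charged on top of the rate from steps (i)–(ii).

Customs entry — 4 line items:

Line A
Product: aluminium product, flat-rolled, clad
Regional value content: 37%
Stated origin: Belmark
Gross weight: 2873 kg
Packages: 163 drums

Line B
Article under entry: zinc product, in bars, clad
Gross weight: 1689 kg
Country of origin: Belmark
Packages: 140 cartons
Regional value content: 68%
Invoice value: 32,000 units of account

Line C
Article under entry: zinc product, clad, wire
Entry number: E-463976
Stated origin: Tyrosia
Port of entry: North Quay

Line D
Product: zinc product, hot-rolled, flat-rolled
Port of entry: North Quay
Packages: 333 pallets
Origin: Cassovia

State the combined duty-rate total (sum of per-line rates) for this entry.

Line A: aluminium → 07.02; flat-rolled → 07.02.02; clad → 07.02.02.02. Scheduled 38%. Belmark agreement on 07.01: 07.02.02.02 not covered. → 38%.
Line B: zinc → 07.01; in bars → 07.01.04; clad → 07.01.04.01. Scheduled 24%. Belmark agreement on 07.01: RVC ≥ 50% → 4% available; preferential 4%. → 4%.
Line C: zinc → 07.01; wire → 07.01.02; clad → 07.01.02.01. Scheduled 27%. anti-dumping (Tyrosia, 07.01.02.01): +22%; total 27% + 22% = 49%. → 49%.
Line D: zinc → 07.01; flat-rolled → 07.01.01; hot-rolled → 07.01.01.01. Scheduled 26%. No special measure applies. → 26%.
Sum: 38% + 4% + 49% + 26% = 117%.

117%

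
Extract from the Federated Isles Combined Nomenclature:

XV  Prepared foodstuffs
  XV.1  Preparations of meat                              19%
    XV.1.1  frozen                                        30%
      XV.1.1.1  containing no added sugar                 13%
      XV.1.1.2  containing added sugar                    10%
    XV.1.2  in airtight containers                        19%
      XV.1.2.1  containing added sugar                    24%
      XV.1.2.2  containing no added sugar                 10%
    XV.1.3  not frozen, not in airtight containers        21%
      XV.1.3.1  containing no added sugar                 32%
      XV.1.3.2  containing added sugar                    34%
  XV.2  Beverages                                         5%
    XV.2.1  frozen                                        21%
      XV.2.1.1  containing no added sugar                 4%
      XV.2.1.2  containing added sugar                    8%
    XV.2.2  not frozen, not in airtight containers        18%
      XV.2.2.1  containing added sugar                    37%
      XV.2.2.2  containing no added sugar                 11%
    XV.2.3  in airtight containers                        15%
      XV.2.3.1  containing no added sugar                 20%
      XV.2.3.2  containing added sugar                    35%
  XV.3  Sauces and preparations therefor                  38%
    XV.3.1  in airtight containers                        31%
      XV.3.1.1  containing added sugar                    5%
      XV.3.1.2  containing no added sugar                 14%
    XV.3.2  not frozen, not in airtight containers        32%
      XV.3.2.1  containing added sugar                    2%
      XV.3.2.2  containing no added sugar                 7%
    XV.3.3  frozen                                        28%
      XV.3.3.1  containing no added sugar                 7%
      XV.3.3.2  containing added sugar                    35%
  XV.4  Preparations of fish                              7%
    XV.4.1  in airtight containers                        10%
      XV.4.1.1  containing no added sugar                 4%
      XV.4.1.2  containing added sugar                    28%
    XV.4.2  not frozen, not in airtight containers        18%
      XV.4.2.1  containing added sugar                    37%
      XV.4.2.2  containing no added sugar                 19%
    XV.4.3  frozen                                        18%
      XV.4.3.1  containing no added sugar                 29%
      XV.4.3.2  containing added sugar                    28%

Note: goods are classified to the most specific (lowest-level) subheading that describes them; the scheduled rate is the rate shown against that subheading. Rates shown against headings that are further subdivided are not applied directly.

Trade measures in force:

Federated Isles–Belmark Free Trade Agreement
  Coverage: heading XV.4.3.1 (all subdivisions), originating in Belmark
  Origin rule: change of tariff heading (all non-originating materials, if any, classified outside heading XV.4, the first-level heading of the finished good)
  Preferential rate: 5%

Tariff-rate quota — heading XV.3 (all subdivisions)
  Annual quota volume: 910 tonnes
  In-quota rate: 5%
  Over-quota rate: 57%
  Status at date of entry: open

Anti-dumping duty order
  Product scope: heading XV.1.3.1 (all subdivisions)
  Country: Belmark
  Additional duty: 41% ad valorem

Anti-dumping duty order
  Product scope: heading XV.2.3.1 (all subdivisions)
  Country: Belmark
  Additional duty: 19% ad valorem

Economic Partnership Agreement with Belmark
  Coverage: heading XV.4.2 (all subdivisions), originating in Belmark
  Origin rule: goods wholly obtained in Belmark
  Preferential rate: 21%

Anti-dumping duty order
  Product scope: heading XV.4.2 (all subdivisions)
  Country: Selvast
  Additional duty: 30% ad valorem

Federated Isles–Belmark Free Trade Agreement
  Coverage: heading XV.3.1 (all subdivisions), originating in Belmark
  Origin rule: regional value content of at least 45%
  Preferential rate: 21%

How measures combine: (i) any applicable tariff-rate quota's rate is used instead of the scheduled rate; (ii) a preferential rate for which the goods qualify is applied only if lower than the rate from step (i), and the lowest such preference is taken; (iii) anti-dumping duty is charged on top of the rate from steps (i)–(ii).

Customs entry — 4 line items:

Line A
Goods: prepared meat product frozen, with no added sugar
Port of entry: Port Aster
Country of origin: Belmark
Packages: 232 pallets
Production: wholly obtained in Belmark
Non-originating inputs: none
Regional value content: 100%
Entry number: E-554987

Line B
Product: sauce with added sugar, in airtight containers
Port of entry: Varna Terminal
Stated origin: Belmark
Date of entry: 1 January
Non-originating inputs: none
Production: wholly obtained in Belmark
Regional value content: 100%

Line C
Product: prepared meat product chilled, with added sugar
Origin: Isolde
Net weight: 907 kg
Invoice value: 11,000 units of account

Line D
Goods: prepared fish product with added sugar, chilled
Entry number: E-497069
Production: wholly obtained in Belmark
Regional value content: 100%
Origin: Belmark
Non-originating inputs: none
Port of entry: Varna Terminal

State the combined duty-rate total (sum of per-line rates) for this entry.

73%

Line A: prepared meat product → XV.1; frozen → XV.1.1; with no added sugar → XV.1.1.1. Scheduled 13%. Belmark agreement on XV.4.3.1: XV.1.1.1 not covered; Belmark agreement on XV.4.2: XV.1.1.1 not covered; Belmark agreement on XV.3.1: XV.1.1.1 not covered. → 13%.
Line B: sauce → XV.3; in airtight containers → XV.3.1; with added sugar → XV.3.1.1. Scheduled 5%. quota on XV.3 open → in-quota 5%; Belmark agreement on XV.4.3.1: XV.3.1.1 not covered; Belmark agreement on XV.4.2: XV.3.1.1 not covered; Belmark agreement on XV.3.1: RVC ≥ 45% → 21% available; preference 21% not lower than 5% → no reduction. → 5%.
Line C: prepared meat product → XV.1; chilled → XV.1.3; with added sugar → XV.1.3.2. Scheduled 34%. No special measure applies. → 34%.
Line D: prepared fish product → XV.4; chilled → XV.4.2; with added sugar → XV.4.2.1. Scheduled 37%. Belmark agreement on XV.4.3.1: XV.4.2.1 not covered; Belmark agreement on XV.4.2: wholly obtained → 21% available; Belmark agreement on XV.3.1: XV.4.2.1 not covered; preferential 21%. → 21%.
Sum: 13% + 5% + 34% + 21% = 73%.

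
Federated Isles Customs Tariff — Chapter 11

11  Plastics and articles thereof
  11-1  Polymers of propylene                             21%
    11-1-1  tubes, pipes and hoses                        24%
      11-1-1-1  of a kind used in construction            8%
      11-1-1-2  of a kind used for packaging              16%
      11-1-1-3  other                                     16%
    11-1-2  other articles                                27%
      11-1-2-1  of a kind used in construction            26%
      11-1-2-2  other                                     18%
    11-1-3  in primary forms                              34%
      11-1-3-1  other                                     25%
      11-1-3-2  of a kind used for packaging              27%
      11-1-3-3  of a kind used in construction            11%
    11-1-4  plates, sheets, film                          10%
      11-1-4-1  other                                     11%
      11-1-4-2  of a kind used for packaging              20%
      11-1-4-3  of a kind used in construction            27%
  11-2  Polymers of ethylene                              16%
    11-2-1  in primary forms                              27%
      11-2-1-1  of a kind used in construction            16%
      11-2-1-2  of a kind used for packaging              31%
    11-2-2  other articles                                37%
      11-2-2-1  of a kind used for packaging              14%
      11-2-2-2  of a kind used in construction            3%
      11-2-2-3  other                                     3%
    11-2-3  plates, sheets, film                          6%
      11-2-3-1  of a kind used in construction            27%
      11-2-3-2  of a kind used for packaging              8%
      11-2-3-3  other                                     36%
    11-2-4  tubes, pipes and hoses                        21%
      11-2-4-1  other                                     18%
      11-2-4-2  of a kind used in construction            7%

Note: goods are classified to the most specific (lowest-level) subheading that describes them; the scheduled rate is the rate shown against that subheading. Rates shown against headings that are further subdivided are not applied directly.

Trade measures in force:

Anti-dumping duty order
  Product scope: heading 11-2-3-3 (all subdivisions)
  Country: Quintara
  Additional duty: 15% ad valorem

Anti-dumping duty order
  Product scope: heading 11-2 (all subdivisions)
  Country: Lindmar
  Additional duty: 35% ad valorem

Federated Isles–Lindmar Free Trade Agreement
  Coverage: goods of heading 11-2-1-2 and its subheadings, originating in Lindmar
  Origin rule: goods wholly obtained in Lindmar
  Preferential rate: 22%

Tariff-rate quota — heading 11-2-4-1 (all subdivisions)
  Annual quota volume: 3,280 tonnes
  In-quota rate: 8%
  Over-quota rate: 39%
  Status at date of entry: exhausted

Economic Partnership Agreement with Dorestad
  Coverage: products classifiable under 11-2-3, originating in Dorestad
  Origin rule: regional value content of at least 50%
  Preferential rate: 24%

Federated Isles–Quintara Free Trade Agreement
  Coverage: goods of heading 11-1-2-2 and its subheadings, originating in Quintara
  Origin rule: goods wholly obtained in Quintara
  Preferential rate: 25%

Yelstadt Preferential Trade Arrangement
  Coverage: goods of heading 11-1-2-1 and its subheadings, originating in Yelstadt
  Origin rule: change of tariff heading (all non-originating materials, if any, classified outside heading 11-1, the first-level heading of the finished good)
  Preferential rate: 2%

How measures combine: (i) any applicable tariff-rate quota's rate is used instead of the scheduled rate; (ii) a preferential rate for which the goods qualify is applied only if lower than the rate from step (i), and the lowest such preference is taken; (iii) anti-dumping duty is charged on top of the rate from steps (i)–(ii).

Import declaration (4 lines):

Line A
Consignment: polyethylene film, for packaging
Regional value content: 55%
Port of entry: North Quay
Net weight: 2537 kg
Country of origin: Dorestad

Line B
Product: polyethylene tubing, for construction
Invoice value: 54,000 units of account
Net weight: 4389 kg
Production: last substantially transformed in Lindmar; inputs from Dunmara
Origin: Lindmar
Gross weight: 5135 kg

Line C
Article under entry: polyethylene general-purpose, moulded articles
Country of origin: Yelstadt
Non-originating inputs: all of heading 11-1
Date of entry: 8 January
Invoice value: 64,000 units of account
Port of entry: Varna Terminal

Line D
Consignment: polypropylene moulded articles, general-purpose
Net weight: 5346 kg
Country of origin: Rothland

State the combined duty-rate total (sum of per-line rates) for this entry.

71%

Line A: polyethylene → 11-2; film → 11-2-3; for packaging → 11-2-3-2. Scheduled 8%. Dorestad agreement on 11-2-3: RVC ≥ 50% → 24% available; preference 24% not lower than 8% → no reduction. → 8%.
Line B: polyethylene → 11-2; tubing → 11-2-4; for construction → 11-2-4-2. Scheduled 7%. Lindmar agreement on 11-2-1-2: 11-2-4-2 not covered; anti-dumping (Lindmar, 11-2): +35%; total 7% + 35% = 42%. → 42%.
Line C: polyethylene → 11-2; moulded articles → 11-2-2; general-purpose → 11-2-2-3. Scheduled 3%. Yelstadt agreement on 11-1-2-1: 11-2-2-3 not covered. → 3%.
Line D: polypropylene → 11-1; moulded articles → 11-1-2; general-purpose → 11-1-2-2. Scheduled 18%. No special measure applies. → 18%.
Sum: 8% + 42% + 3% + 18% = 71%.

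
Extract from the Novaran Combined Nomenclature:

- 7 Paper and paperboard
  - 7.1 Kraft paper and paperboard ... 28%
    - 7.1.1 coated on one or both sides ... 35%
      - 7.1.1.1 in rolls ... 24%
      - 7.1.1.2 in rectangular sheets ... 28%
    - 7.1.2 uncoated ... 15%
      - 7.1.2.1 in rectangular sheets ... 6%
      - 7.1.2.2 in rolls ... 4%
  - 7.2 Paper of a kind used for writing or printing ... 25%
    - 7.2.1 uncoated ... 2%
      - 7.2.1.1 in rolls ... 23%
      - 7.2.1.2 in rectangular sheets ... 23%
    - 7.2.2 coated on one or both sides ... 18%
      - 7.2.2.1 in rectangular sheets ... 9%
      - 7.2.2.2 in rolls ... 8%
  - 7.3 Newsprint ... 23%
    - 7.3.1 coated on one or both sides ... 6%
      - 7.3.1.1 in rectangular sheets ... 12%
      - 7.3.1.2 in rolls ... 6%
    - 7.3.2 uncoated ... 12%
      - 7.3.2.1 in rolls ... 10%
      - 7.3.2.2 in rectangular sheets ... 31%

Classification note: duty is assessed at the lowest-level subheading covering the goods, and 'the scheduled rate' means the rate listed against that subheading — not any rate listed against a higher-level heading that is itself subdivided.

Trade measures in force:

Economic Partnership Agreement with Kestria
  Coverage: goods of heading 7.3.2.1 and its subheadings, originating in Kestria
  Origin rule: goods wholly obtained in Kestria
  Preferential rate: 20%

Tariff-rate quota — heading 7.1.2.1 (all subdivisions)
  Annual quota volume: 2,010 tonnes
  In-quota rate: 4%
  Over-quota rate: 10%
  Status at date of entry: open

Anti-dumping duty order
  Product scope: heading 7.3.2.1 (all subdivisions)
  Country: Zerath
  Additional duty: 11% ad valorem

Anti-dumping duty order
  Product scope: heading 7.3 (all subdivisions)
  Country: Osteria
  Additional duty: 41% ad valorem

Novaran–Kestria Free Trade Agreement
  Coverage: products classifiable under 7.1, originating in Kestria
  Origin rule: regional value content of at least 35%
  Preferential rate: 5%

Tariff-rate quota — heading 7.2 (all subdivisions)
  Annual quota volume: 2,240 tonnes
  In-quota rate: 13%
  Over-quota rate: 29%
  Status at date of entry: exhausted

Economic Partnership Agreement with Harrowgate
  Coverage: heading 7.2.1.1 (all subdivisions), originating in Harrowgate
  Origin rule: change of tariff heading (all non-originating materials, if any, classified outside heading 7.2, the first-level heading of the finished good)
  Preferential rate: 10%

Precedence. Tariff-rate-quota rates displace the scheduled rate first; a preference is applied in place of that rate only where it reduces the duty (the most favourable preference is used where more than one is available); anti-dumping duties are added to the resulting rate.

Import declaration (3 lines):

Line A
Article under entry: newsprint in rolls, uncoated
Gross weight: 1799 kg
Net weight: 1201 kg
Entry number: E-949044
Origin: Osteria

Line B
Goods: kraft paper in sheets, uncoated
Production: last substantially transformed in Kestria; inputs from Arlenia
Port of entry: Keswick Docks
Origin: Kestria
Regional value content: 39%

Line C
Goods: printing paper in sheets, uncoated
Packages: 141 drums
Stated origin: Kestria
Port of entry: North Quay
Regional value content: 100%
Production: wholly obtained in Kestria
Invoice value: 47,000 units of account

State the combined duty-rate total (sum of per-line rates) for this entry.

Line A: newsprint → 7.3; uncoated → 7.3.2; in rolls → 7.3.2.1. Scheduled 10%. anti-dumping (Osteria, 7.3): +41%; total 10% + 41% = 51%. → 51%.
Line B: kraft paper → 7.1; uncoated → 7.1.2; in sheets → 7.1.2.1. Scheduled 6%. quota on 7.1.2.1 open → in-quota 4%; Kestria agreement on 7.3.2.1: 7.1.2.1 not covered; Kestria agreement on 7.1: RVC ≥ 35% → 5% available; preference 5% not lower than 4% → no reduction. → 4%.
Line C: printing paper → 7.2; uncoated → 7.2.1; in sheets → 7.2.1.2. Scheduled 23%. quota on 7.2 exhausted → over-quota 29%; Kestria agreement on 7.3.2.1: 7.2.1.2 not covered; Kestria agreement on 7.1: 7.2.1.2 not covered. → 29%.
Sum: 51% + 4% + 29% = 84%.

84%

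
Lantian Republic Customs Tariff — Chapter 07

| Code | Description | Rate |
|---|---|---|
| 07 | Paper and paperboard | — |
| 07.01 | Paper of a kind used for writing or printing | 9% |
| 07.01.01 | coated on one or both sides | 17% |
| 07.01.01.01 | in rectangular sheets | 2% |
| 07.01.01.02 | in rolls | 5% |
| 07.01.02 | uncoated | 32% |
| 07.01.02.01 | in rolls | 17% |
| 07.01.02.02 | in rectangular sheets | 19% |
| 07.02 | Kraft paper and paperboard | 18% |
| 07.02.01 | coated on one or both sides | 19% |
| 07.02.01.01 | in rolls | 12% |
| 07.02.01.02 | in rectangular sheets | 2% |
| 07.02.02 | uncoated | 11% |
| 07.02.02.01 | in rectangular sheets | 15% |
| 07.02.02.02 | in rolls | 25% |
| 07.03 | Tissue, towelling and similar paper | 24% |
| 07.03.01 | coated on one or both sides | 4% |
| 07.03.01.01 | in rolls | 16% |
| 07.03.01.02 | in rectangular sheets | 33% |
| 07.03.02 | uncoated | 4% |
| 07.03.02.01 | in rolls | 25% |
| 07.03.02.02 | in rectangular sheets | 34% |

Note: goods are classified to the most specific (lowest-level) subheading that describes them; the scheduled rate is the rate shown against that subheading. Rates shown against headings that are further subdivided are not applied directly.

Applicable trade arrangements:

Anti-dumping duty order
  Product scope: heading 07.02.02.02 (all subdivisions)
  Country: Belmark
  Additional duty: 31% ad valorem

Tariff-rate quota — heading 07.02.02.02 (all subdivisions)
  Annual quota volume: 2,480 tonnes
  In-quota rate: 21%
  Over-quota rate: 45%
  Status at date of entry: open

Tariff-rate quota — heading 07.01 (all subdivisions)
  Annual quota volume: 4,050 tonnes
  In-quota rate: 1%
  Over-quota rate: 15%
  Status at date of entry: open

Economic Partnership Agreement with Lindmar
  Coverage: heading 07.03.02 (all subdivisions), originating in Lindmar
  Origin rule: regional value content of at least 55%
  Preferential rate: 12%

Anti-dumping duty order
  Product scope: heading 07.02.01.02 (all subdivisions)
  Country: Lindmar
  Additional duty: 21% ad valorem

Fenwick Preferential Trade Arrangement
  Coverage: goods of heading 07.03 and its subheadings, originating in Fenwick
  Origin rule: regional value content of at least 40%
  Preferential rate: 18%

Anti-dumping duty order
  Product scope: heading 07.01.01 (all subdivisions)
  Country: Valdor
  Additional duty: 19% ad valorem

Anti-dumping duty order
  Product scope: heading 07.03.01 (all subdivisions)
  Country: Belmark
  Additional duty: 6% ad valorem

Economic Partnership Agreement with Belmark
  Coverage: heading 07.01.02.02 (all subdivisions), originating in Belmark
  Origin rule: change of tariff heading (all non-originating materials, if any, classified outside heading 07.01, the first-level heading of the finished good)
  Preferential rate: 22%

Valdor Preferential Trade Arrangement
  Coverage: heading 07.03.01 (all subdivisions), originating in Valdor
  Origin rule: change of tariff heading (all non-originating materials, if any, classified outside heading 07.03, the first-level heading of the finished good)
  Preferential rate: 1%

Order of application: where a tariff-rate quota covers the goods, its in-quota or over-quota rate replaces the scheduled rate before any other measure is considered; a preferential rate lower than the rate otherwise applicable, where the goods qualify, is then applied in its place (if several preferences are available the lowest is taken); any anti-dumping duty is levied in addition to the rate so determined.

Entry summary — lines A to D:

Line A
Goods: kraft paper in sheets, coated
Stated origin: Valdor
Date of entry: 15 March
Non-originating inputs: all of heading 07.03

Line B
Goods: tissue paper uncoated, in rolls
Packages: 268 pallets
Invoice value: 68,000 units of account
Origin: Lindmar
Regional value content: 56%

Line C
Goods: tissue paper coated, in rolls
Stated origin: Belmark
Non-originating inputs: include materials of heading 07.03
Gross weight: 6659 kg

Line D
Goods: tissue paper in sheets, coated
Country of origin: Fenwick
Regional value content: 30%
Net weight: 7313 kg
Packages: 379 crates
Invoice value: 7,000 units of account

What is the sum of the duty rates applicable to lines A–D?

Line A: kraft paper → 07.02; coated → 07.02.01; in sheets → 07.02.01.02. Scheduled 2%. Valdor agreement on 07.03.01: 07.02.01.02 not covered. → 2%.
Line B: tissue paper → 07.03; uncoated → 07.03.02; in rolls → 07.03.02.01. Scheduled 25%. Lindmar agreement on 07.03.02: RVC ≥ 55% → 12% available; preferential 12%. → 12%.
Line C: tissue paper → 07.03; coated → 07.03.01; in rolls → 07.03.01.01. Scheduled 16%. Belmark agreement on 07.01.02.02: 07.03.01.01 not covered; anti-dumping (Belmark, 07.03.01): +6%; total 16% + 6% = 22%. → 22%.
Line D: tissue paper → 07.03; coated → 07.03.01; in sheets → 07.03.01.02. Scheduled 33%. Fenwick agreement on 07.03: RVC < 40%. → 33%.
Sum: 2% + 12% + 22% + 33% = 69%.

69%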